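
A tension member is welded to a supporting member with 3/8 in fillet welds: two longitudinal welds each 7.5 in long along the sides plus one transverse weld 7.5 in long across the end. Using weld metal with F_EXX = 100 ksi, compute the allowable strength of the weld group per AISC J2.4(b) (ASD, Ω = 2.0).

t_e = 0.707 × 0.375 = 0.2651 in.
R_nwl = 0.6 × 100 × 0.2651 × 15 = 238.6 kips (longitudinal, 2 welds).
R_nwt = 0.6 × 100 × 0.2651 × 7.5 = 119.3 kips (transverse, base value).
(i) R_nwl + R_nwt = 357.9 kips; (ii) 0.85 R_nwl + 1.5 R_nwt = 381.8 kips.
R_n = max = 381.8 kips [governs: (ii)]; R_n/Ω = 190.9 kips.

R_n/Ω ≈ 191 kips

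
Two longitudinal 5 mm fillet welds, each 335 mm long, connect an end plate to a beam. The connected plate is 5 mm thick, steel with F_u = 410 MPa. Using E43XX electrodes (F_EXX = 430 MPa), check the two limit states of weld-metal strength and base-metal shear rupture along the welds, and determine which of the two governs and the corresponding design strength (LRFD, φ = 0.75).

t_e = 0.707 × 5 = 3.535 mm; L = 670 mm.
Weld metal: φR_n = 0.75 × 0.6 × 430 × 3.535 × 670 × 10⁻³ = 458.3 kN.
Base metal (shear rupture): φR_n = 0.75 × 0.6 × 410 × 5 × 670 × 10⁻³ = 618.1 kN.
Governing: weld metal.

φR_n ≈ 458 kN (weld metal governs)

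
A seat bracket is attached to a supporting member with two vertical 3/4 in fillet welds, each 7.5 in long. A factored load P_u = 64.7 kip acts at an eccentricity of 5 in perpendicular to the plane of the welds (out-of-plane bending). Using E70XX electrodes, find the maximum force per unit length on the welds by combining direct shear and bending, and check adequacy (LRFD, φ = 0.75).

f_max ≈ 17.8 kip/in; NOT adequate

E70XX → F_EXX = 70 ksi.
L_w = 2 × 7.5 = 15 in; section modulus (unit throat) S = 2 × L²/6 = 18.75 in².
Direct shear f_v = P/L_w = 64.7/15 = 4.313 kip/in.
Moment M = P × e = 64.7 × 5 = 323.5 kip·in; bending f_b = M/S = 17.25 kip/in.
f_max = √(f_v² + f_b²) = √(4.313² + 17.25²) = 17.78 kip/in.
φr_n = 0.75 × 0.6 × 70 × (0.707 × 0.75) = 16.7 kip/in → NOT adequate.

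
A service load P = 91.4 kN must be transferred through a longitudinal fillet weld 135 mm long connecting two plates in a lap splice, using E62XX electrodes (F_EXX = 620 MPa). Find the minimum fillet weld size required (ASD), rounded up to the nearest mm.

w = 6 mm

Total weld length L = 135 mm.
Required throat t_e = P × Ω / (0.6 F_EXX × L) = 91.4 × 2.0 / (0.6 × 620 × 135 × 10⁻³) = 3.64 mm.
Required leg w = t_e / 0.707 = 5.148 mm → use 6 mm.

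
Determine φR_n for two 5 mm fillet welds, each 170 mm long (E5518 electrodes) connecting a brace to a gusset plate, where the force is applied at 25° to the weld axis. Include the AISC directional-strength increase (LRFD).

E55XX → F_EXX = 550 MPa.
t_e = 0.707 × 5 = 3.535 mm; A_we = 3.535 × 340 = 1202 mm².
Directional factor: 1.0 + 0.5 sin^1.5(25°) = 1.137.
F_nw = 0.6 × 550 × 1.137 = 375.3 MPa.
φR_n = 0.75 × 375.3 × 1202 × 10⁻³ = 338.3 kN.

φR_n ≈ 338 kN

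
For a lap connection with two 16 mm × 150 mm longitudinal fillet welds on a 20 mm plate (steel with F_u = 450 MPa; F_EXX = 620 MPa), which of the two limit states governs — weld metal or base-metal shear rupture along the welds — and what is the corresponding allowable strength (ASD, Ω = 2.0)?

t_e = 0.707 × 16 = 11.31 mm; L = 300 mm.
Weld metal: R_n/Ω = (1/2.0) × 0.6 × 620 × 11.31 × 300 × 10⁻³ = 631.2 kN.
Base metal (shear rupture): R_n/Ω = (1/2.0) × 0.6 × 450 × 20 × 300 × 10⁻³ = 810 kN.
Governing: weld metal.

R_n/Ω ≈ 631 kN (weld metal governs)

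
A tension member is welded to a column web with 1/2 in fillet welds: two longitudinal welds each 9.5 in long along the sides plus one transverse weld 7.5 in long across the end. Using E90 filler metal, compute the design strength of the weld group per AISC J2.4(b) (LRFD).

E90XX → F_EXX = 90 ksi.
t_e = 0.707 × 0.5 = 0.3535 in.
R_nwl = 0.6 × 90 × 0.3535 × 19 = 362.7 kips (longitudinal, 2 welds).
R_nwt = 0.6 × 90 × 0.3535 × 7.5 = 143.2 kips (transverse, base value).
(i) R_nwl + R_nwt = 505.9 kips; (ii) 0.85 R_nwl + 1.5 R_nwt = 523 kips.
R_n = max = 523 kips [governs: (ii)]; φR_n = 392.3 kips.

φR_n ≈ 392 kips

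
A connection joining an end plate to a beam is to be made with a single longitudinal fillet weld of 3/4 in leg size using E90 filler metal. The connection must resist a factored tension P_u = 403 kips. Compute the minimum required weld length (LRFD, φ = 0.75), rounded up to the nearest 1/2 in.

L = 19 in

E90XX → F_EXX = 90 ksi.
Throat t_e = 0.707 × 0.75 = 0.5302 in.
φr_n = 0.75 × 0.6 × 90 × 0.5302 = 21.48 kips/in.
L_req = P_u / φr_n = 403 / 21.48 = 18.77 in total.
Round up → use L = 19 in.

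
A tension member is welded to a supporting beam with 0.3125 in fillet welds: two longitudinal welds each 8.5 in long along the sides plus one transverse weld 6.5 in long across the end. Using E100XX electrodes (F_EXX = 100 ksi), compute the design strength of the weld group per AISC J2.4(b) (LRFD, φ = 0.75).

t_e = 0.707 × 0.3125 = 0.2209 in.
R_nwl = 0.6 × 100 × 0.2209 × 17 = 225.4 kips (longitudinal, 2 welds).
R_nwt = 0.6 × 100 × 0.2209 × 6.5 = 86.17 kips (transverse, base value).
(i) R_nwl + R_nwt = 311.5 kips; (ii) 0.85 R_nwl + 1.5 R_nwt = 320.8 kips.
R_n = max = 320.8 kips [governs: (ii)]; φR_n = 240.6 kips.

φR_n ≈ 241 kips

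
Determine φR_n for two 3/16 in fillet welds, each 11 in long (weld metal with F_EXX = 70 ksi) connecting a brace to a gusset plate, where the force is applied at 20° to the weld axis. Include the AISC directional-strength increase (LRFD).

t_e = 0.707 × 0.1875 = 0.1326 in; A_we = 0.1326 × 22 = 2.916 in².
Directional factor: 1.0 + 0.5 sin^1.5(20°) = 1.1.
F_nw = 0.6 × 70 × 1.1 = 46.2 ksi.
φR_n = 0.75 × 46.2 × 2.916 = 101.1 kips.

φR_n ≈ 101 kips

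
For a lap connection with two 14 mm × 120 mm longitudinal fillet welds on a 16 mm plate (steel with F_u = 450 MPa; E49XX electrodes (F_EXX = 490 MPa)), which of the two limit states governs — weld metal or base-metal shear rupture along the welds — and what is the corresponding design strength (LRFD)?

φR_n ≈ 524 kN (weld metal governs)

t_e = 0.707 × 14 = 9.898 mm; L = 240 mm.
Weld metal: φR_n = 0.75 × 0.6 × 490 × 9.898 × 240 × 10⁻³ = 523.8 kN.
Base metal (shear rupture): φR_n = 0.75 × 0.6 × 450 × 16 × 240 × 10⁻³ = 777.6 kN.
Governing: weld metal.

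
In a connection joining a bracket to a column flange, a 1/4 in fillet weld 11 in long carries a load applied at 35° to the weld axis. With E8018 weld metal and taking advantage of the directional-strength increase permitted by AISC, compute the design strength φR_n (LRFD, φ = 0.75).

E80XX → F_EXX = 80 ksi.
t_e = 0.707 × 0.25 = 0.1767 in; A_we = 0.1767 × 11 = 1.944 in².
Directional factor: 1.0 + 0.5 sin^1.5(35°) = 1.217.
F_nw = 0.6 × 80 × 1.217 = 58.43 ksi.
φR_n = 0.75 × 58.43 × 1.944 = 85.2 kips.

φR_n ≈ 85.2 kips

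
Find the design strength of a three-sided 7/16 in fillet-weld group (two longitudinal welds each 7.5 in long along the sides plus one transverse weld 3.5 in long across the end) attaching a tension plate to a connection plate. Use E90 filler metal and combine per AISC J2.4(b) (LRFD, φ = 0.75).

E90XX → F_EXX = 90 ksi.
t_e = 0.707 × 0.4375 = 0.3093 in.
R_nwl = 0.6 × 90 × 0.3093 × 15 = 250.5 kips (longitudinal, 2 welds).
R_nwt = 0.6 × 90 × 0.3093 × 3.5 = 58.46 kips (transverse, base value).
(i) R_nwl + R_nwt = 309 kips; (ii) 0.85 R_nwl + 1.5 R_nwt = 300.7 kips.
R_n = max = 309 kips [governs: (i)]; φR_n = 231.8 kips.

φR_n ≈ 232 kips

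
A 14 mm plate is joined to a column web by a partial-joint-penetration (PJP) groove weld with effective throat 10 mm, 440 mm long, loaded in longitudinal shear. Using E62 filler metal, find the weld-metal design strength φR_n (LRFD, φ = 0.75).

E62XX → F_EXX = 620 MPa.
Effective throat (given) t_e = 10 mm.
A_we = 10 × 440 = 4400 mm².
F_nw = 0.6 F_EXX = 372 MPa.
φR_n = 0.75 × 372 × 4400 × 10⁻³ = 1228 kN.

φR_n ≈ 1230 kN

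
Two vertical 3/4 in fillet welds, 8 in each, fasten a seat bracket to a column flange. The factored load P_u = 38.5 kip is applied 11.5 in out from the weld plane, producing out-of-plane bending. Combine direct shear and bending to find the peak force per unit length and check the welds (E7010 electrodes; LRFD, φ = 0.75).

E70XX → F_EXX = 70 ksi.
L_w = 2 × 8 = 16 in; section modulus (unit throat) S = 2 × L²/6 = 21.33 in².
Direct shear f_v = P/L_w = 38.5/16 = 2.406 kip/in.
Moment M = P × e = 38.5 × 11.5 = 442.75 kip·in; bending f_b = M/S = 20.75 kip/in.
f_max = √(f_v² + f_b²) = √(2.406² + 20.75²) = 20.89 kip/in.
φr_n = 0.75 × 0.6 × 70 × (0.707 × 0.75) = 16.7 kip/in → NOT adequate.

f_max ≈ 20.9 kip/in; NOT adequate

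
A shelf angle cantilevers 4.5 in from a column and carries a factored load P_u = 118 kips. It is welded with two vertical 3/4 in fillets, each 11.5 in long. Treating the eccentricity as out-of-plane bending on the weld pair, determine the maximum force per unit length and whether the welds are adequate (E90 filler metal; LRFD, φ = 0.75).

f_max ≈ 13.1 kip/in; adequate

E90XX → F_EXX = 90 ksi.
L_w = 2 × 11.5 = 23 in; section modulus (unit throat) S = 2 × L²/6 = 44.08 in².
Direct shear f_v = P/L_w = 118/23 = 5.13 kip/in.
Moment M = P × e = 118 × 4.5 = 531 kip·in; bending f_b = M/S = 12.05 kip/in.
f_max = √(f_v² + f_b²) = √(5.13² + 12.05²) = 13.09 kip/in.
φr_n = 0.75 × 0.6 × 90 × (0.707 × 0.75) = 21.48 kip/in → adequate.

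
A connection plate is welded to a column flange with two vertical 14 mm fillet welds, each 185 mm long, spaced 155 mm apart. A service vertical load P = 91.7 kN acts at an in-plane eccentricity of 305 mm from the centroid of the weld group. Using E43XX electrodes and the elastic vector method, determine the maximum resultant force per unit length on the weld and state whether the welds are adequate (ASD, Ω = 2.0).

E43XX → F_EXX = 430 MPa.
Total weld length L_w = 370 mm. Treat welds as unit-width lines.
Polar moment about centroid: J = 2[d³/12 + d(b/2)²] = 2[185³/12 + 185×77.5²] = 3278000 mm³.
Direct shear f_v = P/L_w = 91.7×10³ / 370 = 247.8 N/mm (vertical).
Torsion M = P·e = 91.7×10³ × 305 = 27968000 N·mm.
Critical point at (x, y) = (77.5, 92.5) from centroid. f_tx = M·y/J = 789.3 N/mm; f_ty = M·x/J = 661.3 N/mm.
Resultant f_max = √[f_tx² + (f_v + f_ty)²] = √[789.3² + (247.8 + 661.3)²] = 1204 N/mm.
Capacity per unit length: r_n/Ω = (1/2.0) × 0.6 × 430 × (0.707 × 14) = 1277 N/mm.
1204 ≤ 1277 → adequate.

f_max ≈ 1200 N/mm; adequate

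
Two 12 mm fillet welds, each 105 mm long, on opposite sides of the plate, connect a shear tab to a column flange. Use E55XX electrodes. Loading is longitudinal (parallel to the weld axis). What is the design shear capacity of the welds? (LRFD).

φR_n ≈ 441 kN

E55XX → F_EXX = 550 MPa.
Effective throat t_e = 0.707 × 12 = 8.484 mm.
Total length L = 210 mm; A_we = 8.484 × 210 = 1782 mm².
F_nw = 0.6 F_EXX = 0.6 × 550 = 330 MPa.
φR_n = 0.75 × 330 × 1782 × 10⁻³ = 441 kN.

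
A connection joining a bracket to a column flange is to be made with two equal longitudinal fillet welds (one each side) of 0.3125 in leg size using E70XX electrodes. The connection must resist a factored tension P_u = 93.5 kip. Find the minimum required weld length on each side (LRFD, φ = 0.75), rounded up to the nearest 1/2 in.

E70XX → F_EXX = 70 ksi.
Throat t_e = 0.707 × 0.3125 = 0.2209 in.
φr_n = 0.75 × 0.6 × 70 × 0.2209 = 6.96 kip/in.
L_req = P_u / φr_n = 93.5 / 6.96 = 13.43 in total.
Per side: 13.43 / 2 = 6.717 in.
Round up → use L = 7 in on each side.

L = 7 in on each side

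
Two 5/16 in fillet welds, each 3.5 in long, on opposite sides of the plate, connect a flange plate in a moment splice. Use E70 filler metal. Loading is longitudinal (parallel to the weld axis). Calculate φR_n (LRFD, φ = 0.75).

φR_n ≈ 48.7 kip

E70XX → F_EXX = 70 ksi.
Effective throat t_e = 0.707 × 0.3125 = 0.2209 in.
Total length L = 7 in; A_we = 0.2209 × 7 = 1.547 in².
F_nw = 0.6 F_EXX = 0.6 × 70 = 42 ksi.
φR_n = 0.75 × 42 × 1.547 = 48.72 kip.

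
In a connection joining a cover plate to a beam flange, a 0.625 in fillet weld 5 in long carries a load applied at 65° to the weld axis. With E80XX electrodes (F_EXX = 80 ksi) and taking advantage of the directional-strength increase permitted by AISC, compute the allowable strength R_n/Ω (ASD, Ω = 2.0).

t_e = 0.707 × 0.625 = 0.4419 in; A_we = 0.4419 × 5 = 2.209 in².
Directional factor: 1.0 + 0.5 sin^1.5(65°) = 1.431.
F_nw = 0.6 × 80 × 1.431 = 68.71 ksi.
R_n/Ω = (68.71 × 2.209) / 2.0 = 75.9 kips.

R_n/Ω ≈ 75.9 kips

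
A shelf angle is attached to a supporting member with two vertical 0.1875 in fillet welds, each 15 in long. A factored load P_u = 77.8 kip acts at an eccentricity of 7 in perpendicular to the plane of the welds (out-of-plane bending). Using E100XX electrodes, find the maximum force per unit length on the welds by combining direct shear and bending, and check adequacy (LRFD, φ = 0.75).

E100XX → F_EXX = 100 ksi.
L_w = 2 × 15 = 30 in; section modulus (unit throat) S = 2 × L²/6 = 75 in².
Direct shear f_v = P/L_w = 77.8/30 = 2.593 kip/in.
Moment M = P × e = 77.8 × 7 = 544.6 kip·in; bending f_b = M/S = 7.261 kip/in.
f_max = √(f_v² + f_b²) = √(2.593² + 7.261²) = 7.711 kip/in.
φr_n = 0.75 × 0.6 × 100 × (0.707 × 0.1875) = 5.965 kip/in → NOT adequate.

f_max ≈ 7.71 kip/in; NOT adequate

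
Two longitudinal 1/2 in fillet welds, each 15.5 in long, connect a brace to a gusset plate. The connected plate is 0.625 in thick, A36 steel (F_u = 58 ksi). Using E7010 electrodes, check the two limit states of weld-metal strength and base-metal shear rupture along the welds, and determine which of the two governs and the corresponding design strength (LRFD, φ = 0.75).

E70XX → F_EXX = 70 ksi.
t_e = 0.707 × 0.5 = 0.3535 in; L = 31 in.
Weld metal: φR_n = 0.75 × 0.6 × 70 × 0.3535 × 31 = 345.2 kips.
Base metal (shear rupture): φR_n = 0.75 × 0.6 × 58 × 0.625 × 31 = 505.7 kips.
Governing: weld metal.

φR_n ≈ 345 kips (weld metal governs)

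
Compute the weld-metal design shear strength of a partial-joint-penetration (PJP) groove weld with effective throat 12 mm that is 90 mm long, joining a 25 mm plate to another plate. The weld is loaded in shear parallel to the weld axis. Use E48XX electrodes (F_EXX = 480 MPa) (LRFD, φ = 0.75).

φR_n ≈ 233 kN

Effective throat (given) t_e = 12 mm.
A_we = 12 × 90 = 1080 mm².
F_nw = 0.6 F_EXX = 288 MPa.
φR_n = 0.75 × 288 × 1080 × 10⁻³ = 233.3 kN.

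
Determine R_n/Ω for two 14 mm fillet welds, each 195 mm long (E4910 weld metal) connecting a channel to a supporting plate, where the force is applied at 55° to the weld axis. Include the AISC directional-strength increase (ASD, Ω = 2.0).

R_n/Ω ≈ 778 kN

E49XX → F_EXX = 490 MPa.
t_e = 0.707 × 14 = 9.898 mm; A_we = 9.898 × 390 = 3860 mm².
Directional factor: 1.0 + 0.5 sin^1.5(55°) = 1.371.
F_nw = 0.6 × 490 × 1.371 = 403 MPa.
R_n/Ω = (403 × 3860) / 2.0 × 10⁻³ = 777.8 kN.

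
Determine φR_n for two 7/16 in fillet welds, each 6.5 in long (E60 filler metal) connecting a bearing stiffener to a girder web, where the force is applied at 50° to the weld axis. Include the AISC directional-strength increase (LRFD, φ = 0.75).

φR_n ≈ 145 kips

E60XX → F_EXX = 60 ksi.
t_e = 0.707 × 0.4375 = 0.3093 in; A_we = 0.3093 × 13 = 4.021 in².
Directional factor: 1.0 + 0.5 sin^1.5(50°) = 1.335.
F_nw = 0.6 × 60 × 1.335 = 48.07 ksi.
φR_n = 0.75 × 48.07 × 4.021 = 145 kips.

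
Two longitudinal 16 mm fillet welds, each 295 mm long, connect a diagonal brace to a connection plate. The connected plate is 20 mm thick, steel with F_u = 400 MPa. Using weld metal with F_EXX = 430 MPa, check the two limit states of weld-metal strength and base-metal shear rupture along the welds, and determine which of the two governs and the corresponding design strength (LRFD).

φR_n ≈ 1290 kN (weld metal governs)

t_e = 0.707 × 16 = 11.31 mm; L = 590 mm.
Weld metal: φR_n = 0.75 × 0.6 × 430 × 11.31 × 590 × 10⁻³ = 1291 kN.
Base metal (shear rupture): φR_n = 0.75 × 0.6 × 400 × 20 × 590 × 10⁻³ = 2124 kN.
Governing: weld metal.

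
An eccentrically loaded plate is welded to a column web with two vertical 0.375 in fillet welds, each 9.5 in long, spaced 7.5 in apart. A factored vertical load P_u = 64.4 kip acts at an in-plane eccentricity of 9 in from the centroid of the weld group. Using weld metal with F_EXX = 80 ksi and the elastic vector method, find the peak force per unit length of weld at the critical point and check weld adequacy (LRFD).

f_max ≈ 11 kip/in; NOT adequate

Total weld length L_w = 19 in. Treat welds as unit-width lines.
Polar moment about centroid: J = 2[d³/12 + d(b/2)²] = 2[9.5³/12 + 9.5×3.75²] = 410.1 in³.
Direct shear f_v = P/L_w = 64.4 / 19 = 3.389 kip/in (vertical).
Torsion M = P·e = 64.4 × 9 = 579.6 kip·in.
Critical point at (x, y) = (3.75, 4.75) from centroid. f_tx = M·y/J = 6.714 kip/in; f_ty = M·x/J = 5.3 kip/in.
Resultant f_max = √[f_tx² + (f_v + f_ty)²] = √[6.714² + (3.389 + 5.3)²] = 10.98 kip/in.
Capacity per unit length: φr_n = 0.75 × 0.6 × 80 × (0.707 × 0.375) = 9.544 kip/in.
10.98 > 9.544 → NOT adequate.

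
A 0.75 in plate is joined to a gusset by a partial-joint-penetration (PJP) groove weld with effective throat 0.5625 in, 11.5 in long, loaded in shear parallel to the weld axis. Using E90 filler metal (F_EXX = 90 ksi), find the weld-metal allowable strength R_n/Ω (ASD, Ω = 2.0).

Effective throat (given) t_e = 0.5625 in.
A_we = 0.5625 × 11.5 = 6.469 in².
F_nw = 0.6 F_EXX = 54 ksi.
R_n/Ω = (54 × 6.469) / 2.0 = 174.7 kip.

R_n/Ω ≈ 175 kip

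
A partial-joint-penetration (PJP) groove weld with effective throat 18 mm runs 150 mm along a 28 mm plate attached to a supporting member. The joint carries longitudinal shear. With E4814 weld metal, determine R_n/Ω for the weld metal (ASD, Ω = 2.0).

E48XX → F_EXX = 480 MPa.
Effective throat (given) t_e = 18 mm.
A_we = 18 × 150 = 2700 mm².
F_nw = 0.6 F_EXX = 288 MPa.
R_n/Ω = (288 × 2700) / 2.0 × 10⁻³ = 388.8 kN.

R_n/Ω ≈ 389 kN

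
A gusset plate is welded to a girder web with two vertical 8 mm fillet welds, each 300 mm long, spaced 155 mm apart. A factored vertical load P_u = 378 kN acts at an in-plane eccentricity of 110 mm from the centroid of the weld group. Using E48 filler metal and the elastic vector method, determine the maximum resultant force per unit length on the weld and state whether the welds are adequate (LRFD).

f_max ≈ 1280 N/mm; NOT adequate

E48XX → F_EXX = 480 MPa.
Total weld length L_w = 600 mm. Treat welds as unit-width lines.
Polar moment about centroid: J = 2[d³/12 + d(b/2)²] = 2[300³/12 + 300×77.5²] = 8104000 mm³.
Direct shear f_v = P/L_w = 378×10³ / 600 = 630 N/mm (vertical).
Torsion M = P·e = 378×10³ × 110 = 41580000 N·mm.
Critical point at (x, y) = (77.5, 150) from centroid. f_tx = M·y/J = 769.6 N/mm; f_ty = M·x/J = 397.6 N/mm.
Resultant f_max = √[f_tx² + (f_v + f_ty)²] = √[769.6² + (630 + 397.6)²] = 1284 N/mm.
Capacity per unit length: φr_n = 0.75 × 0.6 × 480 × (0.707 × 8) = 1222 N/mm.
1284 > 1222 → NOT adequate.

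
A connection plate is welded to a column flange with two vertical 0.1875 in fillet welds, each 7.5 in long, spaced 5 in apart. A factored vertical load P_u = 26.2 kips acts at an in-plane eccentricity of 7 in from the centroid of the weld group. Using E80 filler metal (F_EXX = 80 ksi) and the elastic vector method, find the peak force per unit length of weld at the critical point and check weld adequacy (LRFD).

f_max ≈ 6.18 kip/in; NOT adequate

Total weld length L_w = 15 in. Treat welds as unit-width lines.
Polar moment about centroid: J = 2[d³/12 + d(b/2)²] = 2[7.5³/12 + 7.5×2.5²] = 164.1 in³.
Direct shear f_v = P/L_w = 26.2 / 15 = 1.747 kip/in (vertical).
Torsion M = P·e = 26.2 × 7 = 183.4 kip·in.
Critical point at (x, y) = (2.5, 3.75) from centroid. f_tx = M·y/J = 4.192 kip/in; f_ty = M·x/J = 2.795 kip/in.
Resultant f_max = √[f_tx² + (f_v + f_ty)²] = √[4.192² + (1.747 + 2.795)²] = 6.18 kip/in.
Capacity per unit length: φr_n = 0.75 × 0.6 × 80 × (0.707 × 0.1875) = 4.772 kip/in.
6.18 > 4.772 → NOT adequate.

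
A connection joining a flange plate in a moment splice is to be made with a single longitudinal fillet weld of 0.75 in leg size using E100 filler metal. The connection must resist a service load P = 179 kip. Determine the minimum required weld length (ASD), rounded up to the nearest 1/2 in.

L = 11.5 in

E100XX → F_EXX = 100 ksi.
Throat t_e = 0.707 × 0.75 = 0.5302 in.
r_n/Ω = (0.6 × 100 × 0.5302) / 2.0 = 15.91 kip/in.
L_req = P / (r_n/Ω) = 179 / 15.91 = 11.25 in total.
Round up → use L = 11.5 in.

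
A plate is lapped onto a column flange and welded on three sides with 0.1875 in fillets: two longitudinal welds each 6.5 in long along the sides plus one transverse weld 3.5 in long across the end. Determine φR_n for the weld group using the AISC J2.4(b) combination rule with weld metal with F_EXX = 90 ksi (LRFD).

t_e = 0.707 × 0.1875 = 0.1326 in.
R_nwl = 0.6 × 90 × 0.1326 × 13 = 93.06 kips (longitudinal, 2 welds).
R_nwt = 0.6 × 90 × 0.1326 × 3.5 = 25.05 kips (transverse, base value).
(i) R_nwl + R_nwt = 118.1 kips; (ii) 0.85 R_nwl + 1.5 R_nwt = 116.7 kips.
R_n = max = 118.1 kips [governs: (i)]; φR_n = 88.58 kips.

φR_n ≈ 88.6 kips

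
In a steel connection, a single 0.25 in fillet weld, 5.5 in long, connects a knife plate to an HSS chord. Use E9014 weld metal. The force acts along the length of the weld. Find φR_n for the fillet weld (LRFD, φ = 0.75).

E90XX → F_EXX = 90 ksi.
Effective throat t_e = 0.707 × 0.25 = 0.1767 in.
Total length L = 5.5 in; A_we = 0.1767 × 5.5 = 0.9721 in².
F_nw = 0.6 F_EXX = 0.6 × 90 = 54 ksi.
φR_n = 0.75 × 54 × 0.9721 = 39.37 kips.

φR_n ≈ 39.4 kips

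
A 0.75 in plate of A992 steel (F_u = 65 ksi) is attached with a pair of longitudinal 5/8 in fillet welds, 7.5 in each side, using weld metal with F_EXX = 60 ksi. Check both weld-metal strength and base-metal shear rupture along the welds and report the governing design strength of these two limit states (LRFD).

φR_n ≈ 179 kips (weld metal governs)

t_e = 0.707 × 0.625 = 0.4419 in; L = 15 in.
Weld metal: φR_n = 0.75 × 0.6 × 60 × 0.4419 × 15 = 179 kips.
Base metal (shear rupture): φR_n = 0.75 × 0.6 × 65 × 0.75 × 15 = 329.1 kips.
Governing: weld metal.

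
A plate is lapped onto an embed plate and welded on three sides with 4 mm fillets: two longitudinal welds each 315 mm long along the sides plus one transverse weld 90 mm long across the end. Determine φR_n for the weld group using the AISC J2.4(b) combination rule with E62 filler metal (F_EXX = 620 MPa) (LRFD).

φR_n ≈ 568 kN

t_e = 0.707 × 4 = 2.828 mm.
R_nwl = 0.6 × 620 × 2.828 × 630 × 10⁻³ = 662.8 kN (longitudinal, 2 welds).
R_nwt = 0.6 × 620 × 2.828 × 90 × 10⁻³ = 94.68 kN (transverse, base value).
(i) R_nwl + R_nwt = 757.5 kN; (ii) 0.85 R_nwl + 1.5 R_nwt = 705.4 kN.
R_n = max = 757.5 kN [governs: (i)]; φR_n = 568.1 kN.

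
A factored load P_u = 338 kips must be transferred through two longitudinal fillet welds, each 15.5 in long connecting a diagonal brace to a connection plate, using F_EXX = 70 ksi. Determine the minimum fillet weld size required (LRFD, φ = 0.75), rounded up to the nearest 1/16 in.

w = 1/2 in

Total weld length L = 31 in.
Required throat t_e = P_u / (φ × 0.6 F_EXX × L) = 338 / (0.75 × 0.6 × 70 × 31) = 0.3461 in.
Required leg w = t_e / 0.707 = 0.4896 in → use 1/2 in.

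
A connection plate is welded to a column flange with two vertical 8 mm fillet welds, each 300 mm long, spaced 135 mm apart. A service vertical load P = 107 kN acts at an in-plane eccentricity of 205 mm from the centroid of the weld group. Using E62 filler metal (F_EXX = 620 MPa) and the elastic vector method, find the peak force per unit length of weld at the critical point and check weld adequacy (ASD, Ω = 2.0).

Total weld length L_w = 600 mm. Treat welds as unit-width lines.
Polar moment about centroid: J = 2[d³/12 + d(b/2)²] = 2[300³/12 + 300×67.5²] = 7234000 mm³.
Direct shear f_v = P/L_w = 107×10³ / 600 = 178.3 N/mm (vertical).
Torsion M = P·e = 107×10³ × 205 = 21935000 N·mm.
Critical point at (x, y) = (67.5, 150) from centroid. f_tx = M·y/J = 454.8 N/mm; f_ty = M·x/J = 204.7 N/mm.
Resultant f_max = √[f_tx² + (f_v + f_ty)²] = √[454.8² + (178.3 + 204.7)²] = 594.6 N/mm.
Capacity per unit length: r_n/Ω = (1/2.0) × 0.6 × 620 × (0.707 × 8) = 1052 N/mm.
594.6 ≤ 1052 → adequate.

f_max ≈ 595 N/mm; adequate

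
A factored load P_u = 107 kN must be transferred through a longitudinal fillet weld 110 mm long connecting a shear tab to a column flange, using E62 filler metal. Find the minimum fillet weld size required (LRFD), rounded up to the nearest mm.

w = 5 mm

E62XX → F_EXX = 620 MPa.
Total weld length L = 110 mm.
Required throat t_e = P_u / (φ × 0.6 F_EXX × L) = 107 / (0.75 × 0.6 × 620 × 110 × 10⁻³) = 3.486 mm.
Required leg w = t_e / 0.707 = 4.931 mm → use 5 mm.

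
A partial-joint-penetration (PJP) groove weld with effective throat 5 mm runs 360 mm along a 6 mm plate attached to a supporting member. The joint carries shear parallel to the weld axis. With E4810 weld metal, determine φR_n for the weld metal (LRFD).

φR_n ≈ 389 kN

E48XX → F_EXX = 480 MPa.
Effective throat (given) t_e = 5 mm.
A_we = 5 × 360 = 1800 mm².
F_nw = 0.6 F_EXX = 288 MPa.
φR_n = 0.75 × 288 × 1800 × 10⁻³ = 388.8 kN.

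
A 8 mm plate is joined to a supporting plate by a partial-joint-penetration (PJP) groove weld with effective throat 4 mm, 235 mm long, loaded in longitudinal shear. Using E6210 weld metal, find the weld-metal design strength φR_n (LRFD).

E62XX → F_EXX = 620 MPa.
Effective throat (given) t_e = 4 mm.
A_we = 4 × 235 = 940 mm².
F_nw = 0.6 F_EXX = 372 MPa.
φR_n = 0.75 × 372 × 940 × 10⁻³ = 262.3 kN.

φR_n ≈ 262 kN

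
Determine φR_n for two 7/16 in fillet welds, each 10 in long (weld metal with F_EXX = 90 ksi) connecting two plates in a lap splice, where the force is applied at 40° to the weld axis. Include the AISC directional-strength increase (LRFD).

t_e = 0.707 × 0.4375 = 0.3093 in; A_we = 0.3093 × 20 = 6.186 in².
Directional factor: 1.0 + 0.5 sin^1.5(40°) = 1.258.
F_nw = 0.6 × 90 × 1.258 = 67.91 ksi.
φR_n = 0.75 × 67.91 × 6.186 = 315.1 kip.

φR_n ≈ 315 kip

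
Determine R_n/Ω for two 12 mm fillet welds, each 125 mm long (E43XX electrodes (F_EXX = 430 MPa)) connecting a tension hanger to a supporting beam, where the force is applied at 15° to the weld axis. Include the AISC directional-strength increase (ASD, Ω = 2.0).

R_n/Ω ≈ 292 kN

t_e = 0.707 × 12 = 8.484 mm; A_we = 8.484 × 250 = 2121 mm².
Directional factor: 1.0 + 0.5 sin^1.5(15°) = 1.066.
F_nw = 0.6 × 430 × 1.066 = 275 MPa.
R_n/Ω = (275 × 2121) / 2.0 × 10⁻³ = 291.6 kN.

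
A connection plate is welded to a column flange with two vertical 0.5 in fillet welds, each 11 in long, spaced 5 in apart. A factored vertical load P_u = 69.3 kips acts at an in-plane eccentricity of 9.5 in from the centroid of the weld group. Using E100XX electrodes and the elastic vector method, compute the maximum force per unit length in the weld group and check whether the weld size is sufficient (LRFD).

f_max ≈ 12.7 kip/in; adequate

E100XX → F_EXX = 100 ksi.
Total weld length L_w = 22 in. Treat welds as unit-width lines.
Polar moment about centroid: J = 2[d³/12 + d(b/2)²] = 2[11³/12 + 11×2.5²] = 359.3 in³.
Direct shear f_v = P/L_w = 69.3 / 22 = 3.15 kip/in (vertical).
Torsion M = P·e = 69.3 × 9.5 = 658.35 kip·in.
Critical point at (x, y) = (2.5, 5.5) from centroid. f_tx = M·y/J = 10.08 kip/in; f_ty = M·x/J = 4.58 kip/in.
Resultant f_max = √[f_tx² + (f_v + f_ty)²] = √[10.08² + (3.15 + 4.58)²] = 12.7 kip/in.
Capacity per unit length: φr_n = 0.75 × 0.6 × 100 × (0.707 × 0.5) = 15.91 kip/in.
12.7 ≤ 15.91 → adequate.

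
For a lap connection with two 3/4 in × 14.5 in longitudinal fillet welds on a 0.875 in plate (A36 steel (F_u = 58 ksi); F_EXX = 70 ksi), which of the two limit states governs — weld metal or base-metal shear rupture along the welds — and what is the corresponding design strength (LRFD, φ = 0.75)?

φR_n ≈ 484 kips (weld metal governs)

t_e = 0.707 × 0.75 = 0.5302 in; L = 29 in.
Weld metal: φR_n = 0.75 × 0.6 × 70 × 0.5302 × 29 = 484.4 kips.
Base metal (shear rupture): φR_n = 0.75 × 0.6 × 58 × 0.875 × 29 = 662.3 kips.
Governing: weld metal.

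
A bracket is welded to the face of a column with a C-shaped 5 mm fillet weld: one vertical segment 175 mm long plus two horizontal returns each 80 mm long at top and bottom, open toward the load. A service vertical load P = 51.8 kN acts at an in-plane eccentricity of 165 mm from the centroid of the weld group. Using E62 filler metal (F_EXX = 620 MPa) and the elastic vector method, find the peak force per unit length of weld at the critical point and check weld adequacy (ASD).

f_max ≈ 584 N/mm; adequate

Total weld length L_w = 335 mm. Treat welds as unit-width lines.
Centroid: x̄ = 2×80×40 / 335 = 19.1 mm from the vertical weld.
Polar moment about centroid: J = I_x + I_y = [175³/12 + 2×80×87.5²] + [175×19.1² + 2(80³/12 + 80×20.9²)] = 1891000 mm³.
Direct shear f_v = P/L_w = 51.8×10³ / 335 = 154.6 N/mm (vertical).
Torsion M = P·e = 51.8×10³ × 165 = 8547000 N·mm.
Critical point at (x, y) = (60.9, 87.5) from centroid. f_tx = M·y/J = 395.6 N/mm; f_ty = M·x/J = 275.3 N/mm.
Resultant f_max = √[f_tx² + (f_v + f_ty)²] = √[395.6² + (154.6 + 275.3)²] = 584.2 N/mm.
Capacity per unit length: r_n/Ω = (1/2.0) × 0.6 × 620 × (0.707 × 5) = 657.5 N/mm.
584.2 ≤ 657.5 → adequate.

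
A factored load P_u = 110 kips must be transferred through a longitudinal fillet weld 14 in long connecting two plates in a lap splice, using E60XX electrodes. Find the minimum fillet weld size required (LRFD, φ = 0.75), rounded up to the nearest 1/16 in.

w = 7/16 in

E60XX → F_EXX = 60 ksi.
Total weld length L = 14 in.
Required throat t_e = P_u / (φ × 0.6 F_EXX × L) = 110 / (0.75 × 0.6 × 60 × 14) = 0.291 in.
Required leg w = t_e / 0.707 = 0.4116 in → use 7/16 in.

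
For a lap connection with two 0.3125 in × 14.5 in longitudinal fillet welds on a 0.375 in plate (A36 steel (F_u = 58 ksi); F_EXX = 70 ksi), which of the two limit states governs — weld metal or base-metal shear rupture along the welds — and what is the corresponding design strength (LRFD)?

φR_n ≈ 202 kip (weld metal governs)

t_e = 0.707 × 0.3125 = 0.2209 in; L = 29 in.
Weld metal: φR_n = 0.75 × 0.6 × 70 × 0.2209 × 29 = 201.8 kip.
Base metal (shear rupture): φR_n = 0.75 × 0.6 × 58 × 0.375 × 29 = 283.8 kip.
Governing: weld metal.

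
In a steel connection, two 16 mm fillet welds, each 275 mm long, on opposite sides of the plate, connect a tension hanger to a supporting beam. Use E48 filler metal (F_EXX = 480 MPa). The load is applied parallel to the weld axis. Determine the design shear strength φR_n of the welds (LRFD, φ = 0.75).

φR_n ≈ 1340 kN

Effective throat t_e = 0.707 × 16 = 11.31 mm.
Total length L = 550 mm; A_we = 11.31 × 550 = 6222 mm².
F_nw = 0.6 F_EXX = 0.6 × 480 = 288 MPa.
φR_n = 0.75 × 288 × 6222 × 10⁻³ = 1344 kN.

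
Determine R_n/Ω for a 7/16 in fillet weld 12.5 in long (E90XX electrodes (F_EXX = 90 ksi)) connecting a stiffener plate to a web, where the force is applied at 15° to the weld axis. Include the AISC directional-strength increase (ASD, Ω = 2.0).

R_n/Ω ≈ 111 kips

t_e = 0.707 × 0.4375 = 0.3093 in; A_we = 0.3093 × 12.5 = 3.866 in².
Directional factor: 1.0 + 0.5 sin^1.5(15°) = 1.066.
F_nw = 0.6 × 90 × 1.066 = 57.56 ksi.
R_n/Ω = (57.56 × 3.866) / 2.0 = 111.3 kips.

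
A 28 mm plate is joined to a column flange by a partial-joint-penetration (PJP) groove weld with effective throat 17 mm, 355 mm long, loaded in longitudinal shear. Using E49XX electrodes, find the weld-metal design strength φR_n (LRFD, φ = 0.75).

φR_n ≈ 1330 kN

E49XX → F_EXX = 490 MPa.
Effective throat (given) t_e = 17 mm.
A_we = 17 × 355 = 6035 mm².
F_nw = 0.6 F_EXX = 294 MPa.
φR_n = 0.75 × 294 × 6035 × 10⁻³ = 1331 kN.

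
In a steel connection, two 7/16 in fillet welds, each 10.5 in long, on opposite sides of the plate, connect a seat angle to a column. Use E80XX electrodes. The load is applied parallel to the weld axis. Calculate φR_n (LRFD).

E80XX → F_EXX = 80 ksi.
Effective throat t_e = 0.707 × 0.4375 = 0.3093 in.
Total length L = 21 in; A_we = 0.3093 × 21 = 6.496 in².
F_nw = 0.6 F_EXX = 0.6 × 80 = 48 ksi.
φR_n = 0.75 × 48 × 6.496 = 233.8 kip.

φR_n ≈ 234 kip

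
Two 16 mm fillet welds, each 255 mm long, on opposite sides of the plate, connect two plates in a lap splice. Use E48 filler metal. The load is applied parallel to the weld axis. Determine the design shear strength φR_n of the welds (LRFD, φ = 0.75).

φR_n ≈ 1250 kN

E48XX → F_EXX = 480 MPa.
Effective throat t_e = 0.707 × 16 = 11.31 mm.
Total length L = 510 mm; A_we = 11.31 × 510 = 5769 mm².
F_nw = 0.6 F_EXX = 0.6 × 480 = 288 MPa.
φR_n = 0.75 × 288 × 5769 × 10⁻³ = 1246 kN.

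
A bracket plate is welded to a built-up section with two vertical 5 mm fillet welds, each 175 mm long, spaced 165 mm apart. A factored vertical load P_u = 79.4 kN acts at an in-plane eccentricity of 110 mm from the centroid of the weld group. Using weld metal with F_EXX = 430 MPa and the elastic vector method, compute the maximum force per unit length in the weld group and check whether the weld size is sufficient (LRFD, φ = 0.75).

Total weld length L_w = 350 mm. Treat welds as unit-width lines.
Polar moment about centroid: J = 2[d³/12 + d(b/2)²] = 2[175³/12 + 175×82.5²] = 3275000 mm³.
Direct shear f_v = P/L_w = 79.4×10³ / 350 = 226.9 N/mm (vertical).
Torsion M = P·e = 79.4×10³ × 110 = 8734000 N·mm.
Critical point at (x, y) = (82.5, 87.5) from centroid. f_tx = M·y/J = 233.3 N/mm; f_ty = M·x/J = 220 N/mm.
Resultant f_max = √[f_tx² + (f_v + f_ty)²] = √[233.3² + (226.9 + 220)²] = 504.1 N/mm.
Capacity per unit length: φr_n = 0.75 × 0.6 × 430 × (0.707 × 5) = 684 N/mm.
504.1 ≤ 684 → adequate.

f_max ≈ 504 N/mm; adequate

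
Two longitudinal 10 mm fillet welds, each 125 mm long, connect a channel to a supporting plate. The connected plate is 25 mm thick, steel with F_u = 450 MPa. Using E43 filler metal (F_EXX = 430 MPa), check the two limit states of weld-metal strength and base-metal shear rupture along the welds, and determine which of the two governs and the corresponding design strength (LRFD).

t_e = 0.707 × 10 = 7.07 mm; L = 250 mm.
Weld metal: φR_n = 0.75 × 0.6 × 430 × 7.07 × 250 × 10⁻³ = 342 kN.
Base metal (shear rupture): φR_n = 0.75 × 0.6 × 450 × 25 × 250 × 10⁻³ = 1266 kN.
Governing: weld metal.

φR_n ≈ 342 kN (weld metal governs)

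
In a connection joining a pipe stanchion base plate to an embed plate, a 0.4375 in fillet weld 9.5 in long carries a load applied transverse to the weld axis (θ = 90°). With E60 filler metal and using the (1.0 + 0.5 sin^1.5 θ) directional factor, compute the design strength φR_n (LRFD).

E60XX → F_EXX = 60 ksi.
t_e = 0.707 × 0.4375 = 0.3093 in; A_we = 0.3093 × 9.5 = 2.938 in².
Directional factor: 1.0 + 0.5 sin^1.5(90°) = 1.5.
F_nw = 0.6 × 60 × 1.5 = 54 ksi.
φR_n = 0.75 × 54 × 2.938 = 119 kips.

φR_n ≈ 119 kips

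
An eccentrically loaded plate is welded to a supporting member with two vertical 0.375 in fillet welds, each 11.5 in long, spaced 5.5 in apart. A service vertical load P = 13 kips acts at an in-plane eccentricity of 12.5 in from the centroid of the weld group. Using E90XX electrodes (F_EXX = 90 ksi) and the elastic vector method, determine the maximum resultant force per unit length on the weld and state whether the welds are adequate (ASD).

Total weld length L_w = 23 in. Treat welds as unit-width lines.
Polar moment about centroid: J = 2[d³/12 + d(b/2)²] = 2[11.5³/12 + 11.5×2.75²] = 427.4 in³.
Direct shear f_v = P/L_w = 13 / 23 = 0.5652 kip/in (vertical).
Torsion M = P·e = 13 × 12.5 = 162.5 kip·in.
Critical point at (x, y) = (2.75, 5.75) from centroid. f_tx = M·y/J = 2.186 kip/in; f_ty = M·x/J = 1.046 kip/in.
Resultant f_max = √[f_tx² + (f_v + f_ty)²] = √[2.186² + (0.5652 + 1.046)²] = 2.715 kip/in.
Capacity per unit length: r_n/Ω = (1/2.0) × 0.6 × 90 × (0.707 × 0.375) = 7.158 kip/in.
2.715 ≤ 7.158 → adequate.

f_max ≈ 2.72 kip/in; adequate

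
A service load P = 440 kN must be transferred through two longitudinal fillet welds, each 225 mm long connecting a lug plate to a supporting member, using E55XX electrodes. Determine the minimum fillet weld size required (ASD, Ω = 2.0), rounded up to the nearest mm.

w = 9 mm

E55XX → F_EXX = 550 MPa.
Total weld length L = 450 mm.
Required throat t_e = P × Ω / (0.6 F_EXX × L) = 440 × 2.0 / (0.6 × 550 × 450 × 10⁻³) = 5.926 mm.
Required leg w = t_e / 0.707 = 8.382 mm → use 9 mm.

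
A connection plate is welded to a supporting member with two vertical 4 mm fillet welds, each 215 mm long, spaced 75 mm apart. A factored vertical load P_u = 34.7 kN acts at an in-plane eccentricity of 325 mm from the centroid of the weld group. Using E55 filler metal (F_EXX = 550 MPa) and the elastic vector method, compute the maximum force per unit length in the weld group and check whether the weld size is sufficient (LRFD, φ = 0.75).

Total weld length L_w = 430 mm. Treat welds as unit-width lines.
Polar moment about centroid: J = 2[d³/12 + d(b/2)²] = 2[215³/12 + 215×37.5²] = 2261000 mm³.
Direct shear f_v = P/L_w = 34.7×10³ / 430 = 80.7 N/mm (vertical).
Torsion M = P·e = 34.7×10³ × 325 = 11278000 N·mm.
Critical point at (x, y) = (37.5, 107.5) from centroid. f_tx = M·y/J = 536.2 N/mm; f_ty = M·x/J = 187 N/mm.
Resultant f_max = √[f_tx² + (f_v + f_ty)²] = √[536.2² + (80.7 + 187)²] = 599.3 N/mm.
Capacity per unit length: φr_n = 0.75 × 0.6 × 550 × (0.707 × 4) = 699.9 N/mm.
599.3 ≤ 699.9 → adequate.

f_max ≈ 599 N/mm; adequate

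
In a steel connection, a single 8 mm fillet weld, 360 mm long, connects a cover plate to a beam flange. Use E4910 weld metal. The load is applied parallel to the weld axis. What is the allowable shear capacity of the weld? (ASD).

R_n/Ω ≈ 299 kN

E49XX → F_EXX = 490 MPa.
Effective throat t_e = 0.707 × 8 = 5.656 mm.
Total length L = 360 mm; A_we = 5.656 × 360 = 2036 mm².
F_nw = 0.6 F_EXX = 0.6 × 490 = 294 MPa.
R_n = 294 × 2036 × 10⁻³ = 598.6 kN; R_n/Ω = 598.6/2.0 = 299.3 kN.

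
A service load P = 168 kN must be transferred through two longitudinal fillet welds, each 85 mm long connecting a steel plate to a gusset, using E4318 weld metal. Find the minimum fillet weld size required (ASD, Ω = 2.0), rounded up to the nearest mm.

E43XX → F_EXX = 430 MPa.
Total weld length L = 170 mm.
Required throat t_e = P × Ω / (0.6 F_EXX × L) = 168 × 2.0 / (0.6 × 430 × 170 × 10⁻³) = 7.661 mm.
Required leg w = t_e / 0.707 = 10.84 mm → use 11 mm.

w = 11 mm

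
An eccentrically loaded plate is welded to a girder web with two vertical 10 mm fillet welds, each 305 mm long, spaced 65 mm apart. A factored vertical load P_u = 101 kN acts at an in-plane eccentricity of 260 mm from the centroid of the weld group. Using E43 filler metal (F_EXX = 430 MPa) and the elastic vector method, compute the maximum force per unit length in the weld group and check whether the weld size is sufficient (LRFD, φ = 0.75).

Total weld length L_w = 610 mm. Treat welds as unit-width lines.
Polar moment about centroid: J = 2[d³/12 + d(b/2)²] = 2[305³/12 + 305×32.5²] = 5373000 mm³.
Direct shear f_v = P/L_w = 101×10³ / 610 = 165.6 N/mm (vertical).
Torsion M = P·e = 101×10³ × 260 = 26260000 N·mm.
Critical point at (x, y) = (32.5, 152.5) from centroid. f_tx = M·y/J = 745.3 N/mm; f_ty = M·x/J = 158.8 N/mm.
Resultant f_max = √[f_tx² + (f_v + f_ty)²] = √[745.3² + (165.6 + 158.8)²] = 812.9 N/mm.
Capacity per unit length: φr_n = 0.75 × 0.6 × 430 × (0.707 × 10) = 1368 N/mm.
812.9 ≤ 1368 → adequate.

f_max ≈ 813 N/mm; adequate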